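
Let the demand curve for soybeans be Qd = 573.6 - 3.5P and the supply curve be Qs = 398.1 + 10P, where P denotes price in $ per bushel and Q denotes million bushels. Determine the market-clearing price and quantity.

The market clears where 573.6 - 3.5P = 398.1 + 10P. Rearranging, 13.5P = 175.5, hence P* = 13.
Substitute back: Q* = 573.6 - 3.5(13) = 528.1.

P* = 13, Q* = 528.1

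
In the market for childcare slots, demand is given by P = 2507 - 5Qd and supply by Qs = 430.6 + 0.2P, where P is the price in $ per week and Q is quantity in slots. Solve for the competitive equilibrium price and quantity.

P* = 177, Q* = 466

Solving each curve for Q: Qd = 501.4 - 0.2P.
At equilibrium Qd = Qs, so 501.4 - 0.2P = 430.6 + 0.2P; collecting terms, 70.8 = 0.4P and P* = 177.
Substitute back: Q* = 501.4 - 0.2(177) = 466.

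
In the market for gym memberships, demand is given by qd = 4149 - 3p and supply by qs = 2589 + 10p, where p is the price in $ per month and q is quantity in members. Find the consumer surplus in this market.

The market clears where 4149 - 3p = 2589 + 10p. Rearranging, 13p = 1560, hence p* = 120.
Plugging p* into demand: q* = 4149 - 3(120) = 3789.
Demand choke price (qd = 0): p = 4149/3 = 1383. Consumer surplus = ½ × (1383 - 120) × 3789 = 2392753.5.

Consumer surplus = 2392753.5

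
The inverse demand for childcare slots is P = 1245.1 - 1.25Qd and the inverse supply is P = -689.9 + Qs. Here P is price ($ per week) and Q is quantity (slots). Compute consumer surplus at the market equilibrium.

Consumer surplus = 462250

Inverting to quantity form: Qd = 996.08 - 0.8P and Qs = 689.9 + P.
Equating demand and supply, 996.08 - 0.8P = 689.9 + P gives 1.8P = 306.18, so P* = 170.1.
Plugging P* into demand: Q* = 996.08 - 0.8(170.1) = 860.
Demand choke price (Qd = 0): P = 996.08/0.8 = 1245.1. Consumer surplus = ½ × (1245.1 - 170.1) × 860 = 462250.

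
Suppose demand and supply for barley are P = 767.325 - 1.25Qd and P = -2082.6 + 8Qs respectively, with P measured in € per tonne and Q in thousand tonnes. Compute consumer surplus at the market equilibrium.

Consumer surplus = 59328.50625

In direct form, Qd = 613.86 - 0.8P and Qs = 260.325 + 0.125P.
Set Qd = Qs: 613.86 - 0.8P = 260.325 + 0.125P, so 353.535 = 0.925P and P* = 382.2.
Then Q* = 613.86 - 0.8(382.2) = 308.1.
Demand choke price (Qd = 0): P = 613.86/0.8 = 767.325. Consumer surplus = ½ × (767.325 - 382.2) × 308.1 = 59328.50625.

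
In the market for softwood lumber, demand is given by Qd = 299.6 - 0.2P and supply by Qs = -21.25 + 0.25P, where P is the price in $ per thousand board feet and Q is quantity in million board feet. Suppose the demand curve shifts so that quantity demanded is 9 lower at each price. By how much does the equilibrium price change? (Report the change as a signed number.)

ΔP = -20

The market clears where 299.6 - 0.2P = -21.25 + 0.25P. Rearranging, 0.45P = 320.85, hence P* = 713.
Substitute back: Q* = 299.6 - 0.2(713) = 157.
After the shift, demand is Qd = 290.6 - 0.2P.
New equilibrium: 311.85 = 0.45P, so P = 693 and Q = 152.
ΔP = 693 - 713 = -20.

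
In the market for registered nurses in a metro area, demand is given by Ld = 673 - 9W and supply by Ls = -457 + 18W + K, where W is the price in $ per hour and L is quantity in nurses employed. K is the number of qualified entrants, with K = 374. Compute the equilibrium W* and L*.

With K = 374, supply is Ls = -83 + 18W.
Equating demand and supply, 673 - 9W = -83 + 18W gives 27W = 756, so W* = 28.
Substitute back: L* = 673 - 9(28) = 421.

W* = 28, L* = 421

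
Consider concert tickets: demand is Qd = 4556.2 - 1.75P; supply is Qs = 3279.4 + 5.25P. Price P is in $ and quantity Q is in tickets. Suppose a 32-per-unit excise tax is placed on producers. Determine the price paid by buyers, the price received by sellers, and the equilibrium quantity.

P_b = 206.4, P_s = 174.4, Q = 4195

The tax drives a wedge P_b - P_s = 32. Substituting P_s = P_b - 32 into supply: Qs = 3111.4 + 5.25P_b.
Set Qd = Qs: 4556.2 - 1.75P_b = 3111.4 + 5.25P_b, so 1444.8 = 7P_b and P_b = 206.4.
So P_s = 174.4 and the quantity traded is Q = 4556.2 - 1.75(206.4) = 4195.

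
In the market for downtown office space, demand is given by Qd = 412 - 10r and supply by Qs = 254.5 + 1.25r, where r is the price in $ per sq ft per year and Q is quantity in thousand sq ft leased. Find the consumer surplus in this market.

Consumer surplus = 3699.2

The market clears where 412 - 10r = 254.5 + 1.25r. Rearranging, 11.25r = 157.5, hence r* = 14.
Plugging r* into demand: Q* = 412 - 10(14) = 272.
Demand choke price (Qd = 0): r = 412/10 = 41.2. Consumer surplus = ½ × (41.2 - 14) × 272 = 3699.2.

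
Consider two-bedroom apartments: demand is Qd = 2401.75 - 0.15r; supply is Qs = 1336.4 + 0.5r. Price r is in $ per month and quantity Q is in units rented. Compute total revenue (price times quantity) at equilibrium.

Set Qd = Qs: 2401.75 - 0.15r = 1336.4 + 0.5r, so 1065.35 = 0.65r and r* = 1639.
Then Q* = 2401.75 - 0.15(1639) = 2155.9.
Total revenue = r* × Q* = 1639 × 2155.9 = 3533520.1.

Total revenue = 3533520.1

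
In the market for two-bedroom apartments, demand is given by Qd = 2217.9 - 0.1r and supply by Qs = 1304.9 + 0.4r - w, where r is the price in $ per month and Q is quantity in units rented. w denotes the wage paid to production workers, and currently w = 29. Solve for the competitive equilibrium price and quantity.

r* = 1884, Q* = 2029.5

With w = 29, supply is Qs = 1275.9 + 0.4r.
At equilibrium Qd = Qs, so 2217.9 - 0.1r = 1275.9 + 0.4r; collecting terms, 942 = 0.5r and r* = 1884.
From the demand curve, Q* = 2217.9 - 0.1(1884) = 2029.5.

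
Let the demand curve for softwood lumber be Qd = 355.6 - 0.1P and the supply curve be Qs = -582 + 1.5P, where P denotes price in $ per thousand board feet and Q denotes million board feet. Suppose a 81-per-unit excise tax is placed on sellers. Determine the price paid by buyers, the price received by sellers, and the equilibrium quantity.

P_b = 661.9375, P_s = 580.9375, Q = 289.40625

Sellers keep P_s = P_b - 81 per unit, so supply in terms of the buyer price is Qs = -703.5 + 1.5P_b.
Equate demand and the shifted supply: 355.6 - 0.1P_b = -703.5 + 1.5P_b, giving 1.6P_b = 1059.1, so P_b = 661.9375.
Then P_s = 661.9375 - 81 = 580.9375 and Q = 355.6 - 0.1(661.9375) = 289.40625.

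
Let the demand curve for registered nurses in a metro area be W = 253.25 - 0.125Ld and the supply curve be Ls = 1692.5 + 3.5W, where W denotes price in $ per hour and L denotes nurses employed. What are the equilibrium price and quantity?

W* = 29, L* = 1794

Inverting to quantity form: Ld = 2026 - 8W.
Equating demand and supply, 2026 - 8W = 1692.5 + 3.5W gives 11.5W = 333.5, so W* = 29.
Plugging W* into demand: L* = 2026 - 8(29) = 1794.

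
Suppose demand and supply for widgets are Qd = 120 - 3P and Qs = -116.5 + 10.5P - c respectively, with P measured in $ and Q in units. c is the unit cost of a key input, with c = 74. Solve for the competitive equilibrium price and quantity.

With c = 74, supply is Qs = -190.5 + 10.5P.
At equilibrium Qd = Qs, so 120 - 3P = -190.5 + 10.5P; collecting terms, 310.5 = 13.5P and P* = 23.
From the demand curve, Q* = 120 - 3(23) = 51.

P* = 23, Q* = 51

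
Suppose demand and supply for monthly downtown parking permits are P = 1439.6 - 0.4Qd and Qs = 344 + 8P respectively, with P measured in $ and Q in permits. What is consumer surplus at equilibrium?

Consumer surplus = 1594995.2

Inverting to quantity form: Qd = 3599 - 2.5P.
At equilibrium Qd = Qs, so 3599 - 2.5P = 344 + 8P; collecting terms, 3255 = 10.5P and P* = 310.
From the demand curve, Q* = 3599 - 2.5(310) = 2824.
Demand choke price (Qd = 0): P = 3599/2.5 = 1439.6. Consumer surplus = ½ × (1439.6 - 310) × 2824 = 1594995.2.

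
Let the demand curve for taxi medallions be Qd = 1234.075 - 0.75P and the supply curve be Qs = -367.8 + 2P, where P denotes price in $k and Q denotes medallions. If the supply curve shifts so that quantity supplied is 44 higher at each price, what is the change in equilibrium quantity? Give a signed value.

Equating demand and supply, 1234.075 - 0.75P = -367.8 + 2P gives 2.75P = 1601.875, so P* = 582.5.
Plugging P* into demand: Q* = 1234.075 - 0.75(582.5) = 797.2.
After the shift, supply is Qs = -323.8 + 2P.
New equilibrium: 1557.875 = 2.75P, so P = 566.5 and Q = 809.2.
ΔQ = 809.2 - 797.2 = 12.

ΔQ = 12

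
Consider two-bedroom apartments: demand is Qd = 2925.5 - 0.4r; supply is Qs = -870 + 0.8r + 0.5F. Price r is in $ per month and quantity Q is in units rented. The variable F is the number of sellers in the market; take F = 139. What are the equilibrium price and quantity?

r* = 3105, Q* = 1683.5

With F = 139, supply is Qs = -800.5 + 0.8r.
Equating demand and supply, 2925.5 - 0.4r = -800.5 + 0.8r gives 1.2r = 3726, so r* = 3105.
Substitute back: Q* = 2925.5 - 0.4(3105) = 1683.5.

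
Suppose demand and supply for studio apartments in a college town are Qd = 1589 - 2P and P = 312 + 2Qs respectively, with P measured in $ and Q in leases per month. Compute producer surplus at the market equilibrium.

Rewriting in direct form: Qs = -156 + 0.5P.
The market clears where 1589 - 2P = -156 + 0.5P. Rearranging, 2.5P = 1745, hence P* = 698.
Then Q* = 1589 - 2(698) = 193.
Supply choke price (Qs = 0): P = 312. Producer surplus = ½ × (698 - 312) × 193 = 37249.

Producer surplus = 37249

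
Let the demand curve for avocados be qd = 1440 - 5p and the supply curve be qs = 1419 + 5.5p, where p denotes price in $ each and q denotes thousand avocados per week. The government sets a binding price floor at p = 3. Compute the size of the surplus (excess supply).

With p fixed at 3, quantity demanded is 1425 and quantity supplied is 1435.5.
Surplus = qs - qd = 1435.5 - 1425 = 10.5.

Surplus = 10.5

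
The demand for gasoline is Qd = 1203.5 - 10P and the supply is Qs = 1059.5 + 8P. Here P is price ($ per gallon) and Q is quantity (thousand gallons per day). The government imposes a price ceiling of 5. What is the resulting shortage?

Evaluating both curves at the ceiling price 5 gives Qd = 1153.5, Qs = 1099.5.
Shortage = Qd - Qs = 1153.5 - 1099.5 = 54.

Shortage = 54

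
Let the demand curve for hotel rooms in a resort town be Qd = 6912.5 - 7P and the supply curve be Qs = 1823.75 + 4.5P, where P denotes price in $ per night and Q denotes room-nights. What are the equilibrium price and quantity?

P* = 442.5, Q* = 3815

At equilibrium Qd = Qs, so 6912.5 - 7P = 1823.75 + 4.5P; collecting terms, 5088.75 = 11.5P and P* = 442.5.
Plugging P* into demand: Q* = 6912.5 - 7(442.5) = 3815.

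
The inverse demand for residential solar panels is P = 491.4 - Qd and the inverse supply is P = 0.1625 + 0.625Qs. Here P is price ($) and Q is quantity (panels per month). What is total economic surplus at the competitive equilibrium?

Total surplus = 74250.548125

Inverting to quantity form: Qd = 491.4 - P and Qs = -0.26 + 1.6P.
At equilibrium Qd = Qs, so 491.4 - P = -0.26 + 1.6P; collecting terms, 491.66 = 2.6P and P* = 189.1.
From the demand curve, Q* = 491.4 - 189.1 = 302.3.
Demand choke price = 491.4; supply choke price = 0.1625. CS = ½(491.4 - 189.1)(302.3) = 45692.645; PS = ½(189.1 - 0.1625)(302.3) = 28557.903125. Total surplus = 74250.548125.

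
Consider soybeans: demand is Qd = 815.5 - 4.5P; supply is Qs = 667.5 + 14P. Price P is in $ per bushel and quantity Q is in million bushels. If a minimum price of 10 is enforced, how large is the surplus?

Surplus = 37

At P = 10: Qd = 770.5 and Qs = 807.5.
Surplus = Qs - Qd = 807.5 - 770.5 = 37.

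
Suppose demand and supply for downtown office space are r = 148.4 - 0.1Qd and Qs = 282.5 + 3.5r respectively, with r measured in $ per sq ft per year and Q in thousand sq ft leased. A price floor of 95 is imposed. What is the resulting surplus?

Surplus = 81

Solving each curve for Q: Qd = 1484 - 10r.
Evaluating both curves at the floor price 95 gives Qd = 534, Qs = 615.
Surplus = Qs - Qd = 615 - 534 = 81.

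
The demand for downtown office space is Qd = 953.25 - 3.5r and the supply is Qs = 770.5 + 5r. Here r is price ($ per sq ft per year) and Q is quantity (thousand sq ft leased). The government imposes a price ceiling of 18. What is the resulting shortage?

Shortage = 29.75

Evaluating both curves at the ceiling price 18 gives Qd = 890.25, Qs = 860.5.
Shortage = Qd - Qs = 890.25 - 860.5 = 29.75.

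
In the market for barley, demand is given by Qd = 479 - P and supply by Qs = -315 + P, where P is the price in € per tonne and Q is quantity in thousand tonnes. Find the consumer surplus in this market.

At equilibrium Qd = Qs, so 479 - P = -315 + P; collecting terms, 794 = 2P and P* = 397.
Substitute back: Q* = 479 - 397 = 82.
Demand choke price (Qd = 0): P = 479. Consumer surplus = ½ × (479 - 397) × 82 = 3362.

Consumer surplus = 3362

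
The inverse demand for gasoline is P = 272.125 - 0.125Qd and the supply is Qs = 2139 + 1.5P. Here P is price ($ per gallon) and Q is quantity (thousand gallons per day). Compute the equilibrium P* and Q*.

P* = 4, Q* = 2145

Solving each curve for Q: Qd = 2177 - 8P.
At equilibrium Qd = Qs, so 2177 - 8P = 2139 + 1.5P; collecting terms, 38 = 9.5P and P* = 4.
Plugging P* into demand: Q* = 2177 - 8(4) = 2145.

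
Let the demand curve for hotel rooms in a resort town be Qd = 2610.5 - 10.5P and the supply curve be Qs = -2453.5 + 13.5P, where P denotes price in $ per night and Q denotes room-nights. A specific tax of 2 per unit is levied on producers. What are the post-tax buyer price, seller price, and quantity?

P_b = 212.125, P_s = 210.125, Q = 383.1875

Producers keep P_s = P_b - 2 per unit, so supply in terms of the buyer price is Qs = -2480.5 + 13.5P_b.
Equate demand and the shifted supply: 2610.5 - 10.5P_b = -2480.5 + 13.5P_b, giving 24P_b = 5091, so P_b = 212.125.
So P_s = 210.125 and the quantity traded is Q = 2610.5 - 10.5(212.125) = 383.1875.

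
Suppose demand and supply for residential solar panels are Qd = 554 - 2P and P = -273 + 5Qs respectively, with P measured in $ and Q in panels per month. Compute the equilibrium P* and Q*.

Solving each curve for Q: Qs = 54.6 + 0.2P.
Set Qd = Qs: 554 - 2P = 54.6 + 0.2P, so 499.4 = 2.2P and P* = 227.
Then Q* = 554 - 2(227) = 100.

P* = 227, Q* = 100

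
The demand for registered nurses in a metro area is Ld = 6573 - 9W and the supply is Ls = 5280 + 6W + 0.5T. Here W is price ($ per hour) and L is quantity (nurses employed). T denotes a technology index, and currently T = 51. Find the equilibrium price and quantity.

W* = 84.5, L* = 5812.5

With T = 51, supply is Ls = 5305.5 + 6W.
The market clears where 6573 - 9W = 5305.5 + 6W. Rearranging, 15W = 1267.5, hence W* = 84.5.
From the demand curve, L* = 6573 - 9(84.5) = 5812.5.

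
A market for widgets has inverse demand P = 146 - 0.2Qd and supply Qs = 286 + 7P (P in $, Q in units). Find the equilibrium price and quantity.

P* = 37, Q* = 545

Rewriting in direct form: Qd = 730 - 5P.
The market clears where 730 - 5P = 286 + 7P. Rearranging, 12P = 444, hence P* = 37.
Then Q* = 730 - 5(37) = 545.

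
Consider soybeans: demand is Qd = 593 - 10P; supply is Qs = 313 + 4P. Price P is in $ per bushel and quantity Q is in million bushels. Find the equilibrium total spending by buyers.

At equilibrium Qd = Qs, so 593 - 10P = 313 + 4P; collecting terms, 280 = 14P and P* = 20.
Substitute back: Q* = 593 - 10(20) = 393.
Total spending by buyers = P* × Q* = 20 × 393 = 7860.

Total spending by buyers = 7860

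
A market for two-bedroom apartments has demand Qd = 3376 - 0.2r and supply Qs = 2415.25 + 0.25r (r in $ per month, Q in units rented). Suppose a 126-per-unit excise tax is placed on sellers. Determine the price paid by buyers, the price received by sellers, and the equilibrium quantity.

r_b = 2205, r_s = 2079, Q = 2935

Sellers keep r_s = r_b - 126 per unit, so supply in terms of the buyer price is Qs = 2383.75 + 0.25r_b.
Set Qd = Qs: 3376 - 0.2r_b = 2383.75 + 0.25r_b, so 992.25 = 0.45r_b and r_b = 2205.
So r_s = 2079 and the quantity traded is Q = 3376 - 0.2(2205) = 2935.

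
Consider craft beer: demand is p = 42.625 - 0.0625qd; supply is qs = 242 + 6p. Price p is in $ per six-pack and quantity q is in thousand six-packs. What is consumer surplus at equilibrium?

In direct form, qd = 682 - 16p.
Equating demand and supply, 682 - 16p = 242 + 6p gives 22p = 440, so p* = 20.
Then q* = 682 - 16(20) = 362.
Demand choke price (qd = 0): p = 682/16 = 42.625. Consumer surplus = ½ × (42.625 - 20) × 362 = 4095.125.

Consumer surplus = 4095.125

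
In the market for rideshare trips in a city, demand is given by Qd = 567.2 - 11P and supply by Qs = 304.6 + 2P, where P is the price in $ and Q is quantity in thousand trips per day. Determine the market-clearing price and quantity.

P* = 20.2, Q* = 345

At equilibrium Qd = Qs, so 567.2 - 11P = 304.6 + 2P; collecting terms, 262.6 = 13P and P* = 20.2.
Substitute back: Q* = 567.2 - 11(20.2) = 345.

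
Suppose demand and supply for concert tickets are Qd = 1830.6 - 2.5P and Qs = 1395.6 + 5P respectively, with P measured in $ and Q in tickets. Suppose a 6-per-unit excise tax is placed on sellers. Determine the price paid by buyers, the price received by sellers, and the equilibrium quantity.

P_b = 62, P_s = 56, Q = 1675.6

With a tax of 6 on sellers, they supply based on the net price P_s = P_b - 6, so Qs = 1365.6 + 5P_b.
Equate demand and the shifted supply: 1830.6 - 2.5P_b = 1365.6 + 5P_b, giving 7.5P_b = 465, so P_b = 62.
Then P_s = 62 - 6 = 56 and Q = 1830.6 - 2.5(62) = 1675.6.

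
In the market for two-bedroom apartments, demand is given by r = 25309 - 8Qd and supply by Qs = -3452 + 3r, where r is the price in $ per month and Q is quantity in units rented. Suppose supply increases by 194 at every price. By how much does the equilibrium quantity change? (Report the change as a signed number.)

Inverting to quantity form: Qd = 3163.625 - 0.125r.
The market clears where 3163.625 - 0.125r = -3452 + 3r. Rearranging, 3.125r = 6615.625, hence r* = 2117.
Substitute back: Q* = 3163.625 - 0.125(2117) = 2899.
After the shift, supply is Qs = -3258 + 3r.
New equilibrium: 6421.625 = 3.125r, so r = 2054.92 and Q = 2906.76.
ΔQ = 2906.76 - 2899 = 7.76.

ΔQ = 7.76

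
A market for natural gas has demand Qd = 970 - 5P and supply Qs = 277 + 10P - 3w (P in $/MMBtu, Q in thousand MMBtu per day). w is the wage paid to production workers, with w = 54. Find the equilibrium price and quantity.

P* = 57, Q* = 685

With w = 54, supply is Qs = 115 + 10P.
Equating demand and supply, 970 - 5P = 115 + 10P gives 15P = 855, so P* = 57.
Plugging P* into demand: Q* = 970 - 5(57) = 685.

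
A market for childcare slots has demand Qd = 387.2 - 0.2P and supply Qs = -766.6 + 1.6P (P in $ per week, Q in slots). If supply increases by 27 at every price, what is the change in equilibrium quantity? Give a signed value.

At equilibrium Qd = Qs, so 387.2 - 0.2P = -766.6 + 1.6P; collecting terms, 1153.8 = 1.8P and P* = 641.
Plugging P* into demand: Q* = 387.2 - 0.2(641) = 259.
After the shift, supply is Qs = -739.6 + 1.6P.
New equilibrium: 1126.8 = 1.8P, so P = 626 and Q = 262.
ΔQ = 262 - 259 = 3.

ΔQ = 3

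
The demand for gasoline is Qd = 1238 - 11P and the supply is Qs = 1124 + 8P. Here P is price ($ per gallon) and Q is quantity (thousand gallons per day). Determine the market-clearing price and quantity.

P* = 6, Q* = 1172

The market clears where 1238 - 11P = 1124 + 8P. Rearranging, 19P = 114, hence P* = 6.
Plugging P* into demand: Q* = 1238 - 11(6) = 1172.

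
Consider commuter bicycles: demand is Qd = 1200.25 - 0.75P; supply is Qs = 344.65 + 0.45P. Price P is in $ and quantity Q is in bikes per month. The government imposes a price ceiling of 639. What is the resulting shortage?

Evaluating both curves at the ceiling price 639 gives Qd = 721, Qs = 632.2.
Shortage = Qd - Qs = 721 - 632.2 = 88.8.

Shortage = 88.8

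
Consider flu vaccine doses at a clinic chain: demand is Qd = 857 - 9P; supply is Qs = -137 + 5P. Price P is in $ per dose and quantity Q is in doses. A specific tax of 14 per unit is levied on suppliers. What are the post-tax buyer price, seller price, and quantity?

Suppliers keep P_s = P_b - 14 per unit, so supply in terms of the buyer price is Qs = -207 + 5P_b.
Equate demand and the shifted supply: 857 - 9P_b = -207 + 5P_b, giving 14P_b = 1064, so P_b = 76.
Then P_s = 76 - 14 = 62 and Q = 857 - 9(76) = 173.

P_b = 76, P_s = 62, Q = 173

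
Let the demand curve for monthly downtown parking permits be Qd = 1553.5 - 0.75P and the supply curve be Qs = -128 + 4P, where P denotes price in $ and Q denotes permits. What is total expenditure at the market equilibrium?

Total expenditure = 455952

Set Qd = Qs: 1553.5 - 0.75P = -128 + 4P, so 1681.5 = 4.75P and P* = 354.
From the demand curve, Q* = 1553.5 - 0.75(354) = 1288.
Total expenditure = P* × Q* = 354 × 1288 = 455952.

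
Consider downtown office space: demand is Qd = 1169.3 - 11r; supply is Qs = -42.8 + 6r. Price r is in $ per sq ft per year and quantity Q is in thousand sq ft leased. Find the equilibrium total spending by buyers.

Total spending by buyers = 27450.5

Equating demand and supply, 1169.3 - 11r = -42.8 + 6r gives 17r = 1212.1, so r* = 71.3.
Plugging r* into demand: Q* = 1169.3 - 11(71.3) = 385.
Total spending by buyers = r* × Q* = 71.3 × 385 = 27450.5.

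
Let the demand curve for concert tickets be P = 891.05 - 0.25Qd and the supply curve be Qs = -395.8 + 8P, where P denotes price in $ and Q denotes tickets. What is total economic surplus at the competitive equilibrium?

In direct form, Qd = 3564.2 - 4P.
Equating demand and supply, 3564.2 - 4P = -395.8 + 8P gives 12P = 3960, so P* = 330.
Plugging P* into demand: Q* = 3564.2 - 4(330) = 2244.2.
Demand choke price = 891.05; supply choke price = 49.475. CS = ½(891.05 - 330)(2244.2) = 629554.205; PS = ½(330 - 49.475)(2244.2) = 314777.1025. Total surplus = 944331.3075.

Total surplus = 944331.3075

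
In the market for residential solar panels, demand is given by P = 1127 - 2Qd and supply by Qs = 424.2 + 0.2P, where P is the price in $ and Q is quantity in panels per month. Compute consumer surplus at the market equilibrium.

In direct form, Qd = 563.5 - 0.5P.
The market clears where 563.5 - 0.5P = 424.2 + 0.2P. Rearranging, 0.7P = 139.3, hence P* = 199.
Then Q* = 563.5 - 0.5(199) = 464.
Demand choke price (Qd = 0): P = 563.5/0.5 = 1127. Consumer surplus = ½ × (1127 - 199) × 464 = 215296.

Consumer surplus = 215296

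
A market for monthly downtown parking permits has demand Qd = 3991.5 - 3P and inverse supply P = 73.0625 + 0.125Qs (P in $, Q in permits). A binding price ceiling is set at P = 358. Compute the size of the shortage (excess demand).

Shortage = 638

In direct form, Qs = -584.5 + 8P.
With P fixed at 358, quantity demanded is 2917.5 and quantity supplied is 2279.5.
Shortage = Qd - Qs = 2917.5 - 2279.5 = 638.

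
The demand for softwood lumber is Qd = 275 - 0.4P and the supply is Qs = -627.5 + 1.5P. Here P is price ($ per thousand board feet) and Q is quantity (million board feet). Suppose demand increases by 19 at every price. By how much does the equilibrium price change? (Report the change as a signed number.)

The market clears where 275 - 0.4P = -627.5 + 1.5P. Rearranging, 1.9P = 902.5, hence P* = 475.
Then Q* = 275 - 0.4(475) = 85.
After the shift, demand is Qd = 294 - 0.4P.
Re-solving, 1.9P = 921.5 gives P = 485 and Q = 100.
ΔP = 485 - 475 = 10.

ΔP = 10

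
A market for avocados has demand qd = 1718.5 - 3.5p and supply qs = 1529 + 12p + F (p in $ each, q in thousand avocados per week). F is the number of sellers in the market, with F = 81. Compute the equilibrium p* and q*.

With F = 81, supply is qs = 1610 + 12p.
Set qd = qs: 1718.5 - 3.5p = 1610 + 12p, so 108.5 = 15.5p and p* = 7.
Plugging p* into demand: q* = 1718.5 - 3.5(7) = 1694.

p* = 7, q* = 1694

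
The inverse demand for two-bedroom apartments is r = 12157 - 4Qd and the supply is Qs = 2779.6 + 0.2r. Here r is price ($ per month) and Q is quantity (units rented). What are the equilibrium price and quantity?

r* = 577, Q* = 2895

In direct form, Qd = 3039.25 - 0.25r.
Equating demand and supply, 3039.25 - 0.25r = 2779.6 + 0.2r gives 0.45r = 259.65, so r* = 577.
Then Q* = 3039.25 - 0.25(577) = 2895.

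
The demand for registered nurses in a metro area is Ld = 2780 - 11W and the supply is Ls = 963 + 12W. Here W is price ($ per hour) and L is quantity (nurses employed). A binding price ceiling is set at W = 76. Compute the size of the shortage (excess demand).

Shortage = 69

At W = 76: Ld = 1944 and Ls = 1875.
Shortage = Ld - Ls = 1944 - 1875 = 69.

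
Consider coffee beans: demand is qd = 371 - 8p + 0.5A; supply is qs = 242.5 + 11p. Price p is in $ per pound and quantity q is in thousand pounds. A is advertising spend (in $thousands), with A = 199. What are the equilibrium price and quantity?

With A = 199, demand is qd = 470.5 - 8p.
Equating demand and supply, 470.5 - 8p = 242.5 + 11p gives 19p = 228, so p* = 12.
From the demand curve, q* = 470.5 - 8(12) = 374.5.

p* = 12, q* = 374.5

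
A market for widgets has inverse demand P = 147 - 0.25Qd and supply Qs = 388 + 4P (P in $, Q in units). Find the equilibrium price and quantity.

P* = 25, Q* = 488

Solving each curve for Q: Qd = 588 - 4P.
Equating demand and supply, 588 - 4P = 388 + 4P gives 8P = 200, so P* = 25.
From the demand curve, Q* = 588 - 4(25) = 488.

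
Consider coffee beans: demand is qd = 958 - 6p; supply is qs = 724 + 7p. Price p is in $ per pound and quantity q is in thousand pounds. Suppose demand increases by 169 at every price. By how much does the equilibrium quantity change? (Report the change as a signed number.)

Equating demand and supply, 958 - 6p = 724 + 7p gives 13p = 234, so p* = 18.
From the demand curve, q* = 958 - 6(18) = 850.
After the shift, demand is qd = 1127 - 6p.
New equilibrium: 403 = 13p, so p = 31 and q = 941.
Δq = 941 - 850 = 91.

Δq = 91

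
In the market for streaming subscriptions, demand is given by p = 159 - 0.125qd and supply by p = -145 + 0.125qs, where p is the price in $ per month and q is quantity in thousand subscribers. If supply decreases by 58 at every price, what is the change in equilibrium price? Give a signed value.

Δp = 3.625

Rewriting in direct form: qd = 1272 - 8p and qs = 1160 + 8p.
At equilibrium qd = qs, so 1272 - 8p = 1160 + 8p; collecting terms, 112 = 16p and p* = 7.
Then q* = 1272 - 8(7) = 1216.
After the shift, supply is qs = 1102 + 8p.
Re-solving, 16p = 170 gives p = 10.625 and q = 1187.
Δp = 10.625 - 7 = 3.625.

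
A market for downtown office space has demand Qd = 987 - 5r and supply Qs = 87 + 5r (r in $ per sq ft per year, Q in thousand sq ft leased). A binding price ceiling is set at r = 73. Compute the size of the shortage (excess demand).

Shortage = 170

Evaluating both curves at the ceiling price 73 gives Qd = 622, Qs = 452.
Shortage = Qd - Qs = 622 - 452 = 170.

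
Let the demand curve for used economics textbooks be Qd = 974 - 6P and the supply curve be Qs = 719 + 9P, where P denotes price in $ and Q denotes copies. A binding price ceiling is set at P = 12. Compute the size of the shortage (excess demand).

Evaluating both curves at the ceiling price 12 gives Qd = 902, Qs = 827.
Shortage = Qd - Qs = 902 - 827 = 75.

Shortage = 75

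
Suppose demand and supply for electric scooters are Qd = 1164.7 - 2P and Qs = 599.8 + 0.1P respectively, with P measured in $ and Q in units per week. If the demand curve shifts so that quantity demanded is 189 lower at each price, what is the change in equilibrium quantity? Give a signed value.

ΔQ = -9

The market clears where 1164.7 - 2P = 599.8 + 0.1P. Rearranging, 2.1P = 564.9, hence P* = 269.
From the demand curve, Q* = 1164.7 - 2(269) = 626.7.
After the shift, demand is Qd = 975.7 - 2P.
The new intersection has 375.9 = 2.1P, i.e. P = 179, Q = 617.7.
ΔQ = 617.7 - 626.7 = -9.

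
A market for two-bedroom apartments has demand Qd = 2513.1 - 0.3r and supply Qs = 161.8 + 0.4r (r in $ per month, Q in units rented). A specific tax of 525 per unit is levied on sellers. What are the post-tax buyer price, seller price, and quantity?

r_b = 3659, r_s = 3134, Q = 1415.4

The tax drives a wedge r_b - r_s = 525. Substituting r_s = r_b - 525 into supply: Qs = -48.2 + 0.4r_b.
Equate demand and the shifted supply: 2513.1 - 0.3r_b = -48.2 + 0.4r_b, giving 0.7r_b = 2561.3, so r_b = 3659.
So r_s = 3134 and the quantity traded is Q = 2513.1 - 0.3(3659) = 1415.4.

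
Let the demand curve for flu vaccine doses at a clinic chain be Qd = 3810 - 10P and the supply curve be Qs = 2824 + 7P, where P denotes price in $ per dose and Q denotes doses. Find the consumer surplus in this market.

Consumer surplus = 521645

Set Qd = Qs: 3810 - 10P = 2824 + 7P, so 986 = 17P and P* = 58.
Then Q* = 3810 - 10(58) = 3230.
Demand choke price (Qd = 0): P = 3810/10 = 381. Consumer surplus = ½ × (381 - 58) × 3230 = 521645.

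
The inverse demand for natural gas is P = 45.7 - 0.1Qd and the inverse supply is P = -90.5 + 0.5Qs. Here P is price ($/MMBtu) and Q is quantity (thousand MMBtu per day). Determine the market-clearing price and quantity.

P* = 23, Q* = 227

Rewriting in direct form: Qd = 457 - 10P and Qs = 181 + 2P.
At equilibrium Qd = Qs, so 457 - 10P = 181 + 2P; collecting terms, 276 = 12P and P* = 23.
Plugging P* into demand: Q* = 457 - 10(23) = 227.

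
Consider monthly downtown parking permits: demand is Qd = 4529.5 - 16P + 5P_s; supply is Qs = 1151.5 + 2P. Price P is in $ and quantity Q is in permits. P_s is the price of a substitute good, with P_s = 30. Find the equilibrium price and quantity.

P* = 196, Q* = 1543.5

With P_s = 30, demand is Qd = 4679.5 - 16P.
The market clears where 4679.5 - 16P = 1151.5 + 2P. Rearranging, 18P = 3528, hence P* = 196.
Then Q* = 4679.5 - 16(196) = 1543.5.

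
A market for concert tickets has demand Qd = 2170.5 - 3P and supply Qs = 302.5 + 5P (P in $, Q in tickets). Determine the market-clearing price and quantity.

Equating demand and supply, 2170.5 - 3P = 302.5 + 5P gives 8P = 1868, so P* = 233.5.
Plugging P* into demand: Q* = 2170.5 - 3(233.5) = 1470.

P* = 233.5, Q* = 1470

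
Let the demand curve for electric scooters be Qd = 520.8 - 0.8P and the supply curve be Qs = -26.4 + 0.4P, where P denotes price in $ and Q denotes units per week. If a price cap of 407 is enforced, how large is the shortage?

With P fixed at 407, quantity demanded is 195.2 and quantity supplied is 136.4.
Shortage = Qd - Qs = 195.2 - 136.4 = 58.8.

Shortage = 58.8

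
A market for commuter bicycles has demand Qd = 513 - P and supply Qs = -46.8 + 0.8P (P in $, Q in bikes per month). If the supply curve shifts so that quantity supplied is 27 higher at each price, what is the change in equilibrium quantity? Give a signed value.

ΔQ = 15

The market clears where 513 - P = -46.8 + 0.8P. Rearranging, 1.8P = 559.8, hence P* = 311.
Then Q* = 513 - 311 = 202.
After the shift, supply is Qs = -19.8 + 0.8P.
Re-solving, 1.8P = 532.8 gives P = 296 and Q = 217.
ΔQ = 217 - 202 = 15.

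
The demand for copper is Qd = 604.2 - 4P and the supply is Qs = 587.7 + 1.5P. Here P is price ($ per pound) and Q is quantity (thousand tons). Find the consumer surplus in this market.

Consumer surplus = 43837.605

Equating demand and supply, 604.2 - 4P = 587.7 + 1.5P gives 5.5P = 16.5, so P* = 3.
Substitute back: Q* = 604.2 - 4(3) = 592.2.
Demand choke price (Qd = 0): P = 604.2/4 = 151.05. Consumer surplus = ½ × (151.05 - 3) × 592.2 = 43837.605.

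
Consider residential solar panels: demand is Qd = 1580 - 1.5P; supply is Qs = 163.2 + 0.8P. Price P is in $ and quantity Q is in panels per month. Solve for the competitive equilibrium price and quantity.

P* = 616, Q* = 656

Set Qd = Qs: 1580 - 1.5P = 163.2 + 0.8P, so 1416.8 = 2.3P and P* = 616.
Then Q* = 1580 - 1.5(616) = 656.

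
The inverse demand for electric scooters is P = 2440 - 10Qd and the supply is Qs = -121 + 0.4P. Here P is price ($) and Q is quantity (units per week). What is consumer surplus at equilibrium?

Consumer surplus = 146205

In direct form, Qd = 244 - 0.1P.
Equating demand and supply, 244 - 0.1P = -121 + 0.4P gives 0.5P = 365, so P* = 730.
From the demand curve, Q* = 244 - 0.1(730) = 171.
Demand choke price (Qd = 0): P = 244/0.1 = 2440. Consumer surplus = ½ × (2440 - 730) × 171 = 146205.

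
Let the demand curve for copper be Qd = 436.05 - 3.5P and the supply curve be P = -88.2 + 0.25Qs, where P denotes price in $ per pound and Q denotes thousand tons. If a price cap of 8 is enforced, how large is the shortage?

Solving each curve for Q: Qs = 352.8 + 4P.
Evaluating both curves at the ceiling price 8 gives Qd = 408.05, Qs = 384.8.
Shortage = Qd - Qs = 408.05 - 384.8 = 23.25.

Shortage = 23.25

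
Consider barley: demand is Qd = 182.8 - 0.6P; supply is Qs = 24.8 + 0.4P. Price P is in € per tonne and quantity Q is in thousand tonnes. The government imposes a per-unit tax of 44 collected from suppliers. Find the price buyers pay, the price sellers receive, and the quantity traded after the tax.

The tax drives a wedge P_b - P_s = 44. Substituting P_s = P_b - 44 into supply: Qs = 7.2 + 0.4P_b.
Market clearing requires 182.8 - 0.6P_b = 7.2 + 0.4P_b; hence 175.6 = P_b and P_b = 175.6.
Then P_s = 175.6 - 44 = 131.6 and Q = 182.8 - 0.6(175.6) = 77.44.

P_b = 175.6, P_s = 131.6, Q = 77.44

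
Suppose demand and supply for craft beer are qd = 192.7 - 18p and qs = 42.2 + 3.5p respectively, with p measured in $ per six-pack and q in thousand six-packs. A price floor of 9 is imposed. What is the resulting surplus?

With p fixed at 9, quantity demanded is 30.7 and quantity supplied is 73.7.
Surplus = qs - qd = 73.7 - 30.7 = 43.

Surplus = 43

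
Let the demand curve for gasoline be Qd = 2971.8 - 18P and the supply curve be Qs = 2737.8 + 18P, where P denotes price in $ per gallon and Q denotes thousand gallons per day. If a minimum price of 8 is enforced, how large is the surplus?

Evaluating both curves at the floor price 8 gives Qd = 2827.8, Qs = 2881.8.
Surplus = Qs - Qd = 2881.8 - 2827.8 = 54.

Surplus = 54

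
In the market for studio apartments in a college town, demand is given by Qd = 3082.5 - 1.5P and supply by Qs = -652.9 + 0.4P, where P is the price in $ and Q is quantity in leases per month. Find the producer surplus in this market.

Equating demand and supply, 3082.5 - 1.5P = -652.9 + 0.4P gives 1.9P = 3735.4, so P* = 1966.
Then Q* = 3082.5 - 1.5(1966) = 133.5.
Supply choke price (Qs = 0): P = 1632.25. Producer surplus = ½ × (1966 - 1632.25) × 133.5 = 22277.8125.

Producer surplus = 22277.8125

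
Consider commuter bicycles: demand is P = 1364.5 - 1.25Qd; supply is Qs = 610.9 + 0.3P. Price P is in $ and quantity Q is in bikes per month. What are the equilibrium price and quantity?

In direct form, Qd = 1091.6 - 0.8P.
Equating demand and supply, 1091.6 - 0.8P = 610.9 + 0.3P gives 1.1P = 480.7, so P* = 437.
Then Q* = 1091.6 - 0.8(437) = 742.

P* = 437, Q* = 742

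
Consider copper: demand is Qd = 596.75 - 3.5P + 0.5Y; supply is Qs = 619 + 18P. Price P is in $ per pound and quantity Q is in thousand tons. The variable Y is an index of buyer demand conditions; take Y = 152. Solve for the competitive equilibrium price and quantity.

P* = 2.5, Q* = 664

With Y = 152, demand is Qd = 672.75 - 3.5P.
Set Qd = Qs: 672.75 - 3.5P = 619 + 18P, so 53.75 = 21.5P and P* = 2.5.
Plugging P* into demand: Q* = 672.75 - 3.5(2.5) = 664.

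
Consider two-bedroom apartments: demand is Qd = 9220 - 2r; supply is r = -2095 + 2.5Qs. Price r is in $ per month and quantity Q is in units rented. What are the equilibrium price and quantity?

r* = 3492.5, Q* = 2235

In direct form, Qs = 838 + 0.4r.
The market clears where 9220 - 2r = 838 + 0.4r. Rearranging, 2.4r = 8382, hence r* = 3492.5.
Substitute back: Q* = 9220 - 2(3492.5) = 2235.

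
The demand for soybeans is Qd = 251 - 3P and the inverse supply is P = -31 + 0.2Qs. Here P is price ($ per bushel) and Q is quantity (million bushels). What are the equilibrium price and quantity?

P* = 12, Q* = 215

Inverting to quantity form: Qs = 155 + 5P.
Equating demand and supply, 251 - 3P = 155 + 5P gives 8P = 96, so P* = 12.
Then Q* = 251 - 3(12) = 215.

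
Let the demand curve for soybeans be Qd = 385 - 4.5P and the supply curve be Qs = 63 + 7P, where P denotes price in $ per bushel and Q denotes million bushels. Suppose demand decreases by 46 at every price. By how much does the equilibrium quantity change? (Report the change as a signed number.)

ΔQ = -28

Set Qd = Qs: 385 - 4.5P = 63 + 7P, so 322 = 11.5P and P* = 28.
Substitute back: Q* = 385 - 4.5(28) = 259.
After the shift, demand is Qd = 339 - 4.5P.
The new intersection has 276 = 11.5P, i.e. P = 24, Q = 231.
ΔQ = 231 - 259 = -28.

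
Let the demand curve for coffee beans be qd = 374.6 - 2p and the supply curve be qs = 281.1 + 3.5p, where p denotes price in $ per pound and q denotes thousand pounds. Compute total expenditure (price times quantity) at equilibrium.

At equilibrium qd = qs, so 374.6 - 2p = 281.1 + 3.5p; collecting terms, 93.5 = 5.5p and p* = 17.
From the demand curve, q* = 374.6 - 2(17) = 340.6.
Total expenditure = p* × q* = 17 × 340.6 = 5790.2.

Total expenditure = 5790.2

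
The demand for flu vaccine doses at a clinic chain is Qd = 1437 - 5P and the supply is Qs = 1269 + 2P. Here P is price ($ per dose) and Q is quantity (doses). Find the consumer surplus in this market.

Consumer surplus = 173448.9

Equating demand and supply, 1437 - 5P = 1269 + 2P gives 7P = 168, so P* = 24.
From the demand curve, Q* = 1437 - 5(24) = 1317.
Demand choke price (Qd = 0): P = 1437/5 = 287.4. Consumer surplus = ½ × (287.4 - 24) × 1317 = 173448.9.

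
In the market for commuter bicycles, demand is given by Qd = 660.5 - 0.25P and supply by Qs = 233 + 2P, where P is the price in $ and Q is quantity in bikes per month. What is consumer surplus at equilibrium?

The market clears where 660.5 - 0.25P = 233 + 2P. Rearranging, 2.25P = 427.5, hence P* = 190.
Plugging P* into demand: Q* = 660.5 - 0.25(190) = 613.
Demand choke price (Qd = 0): P = 660.5/0.25 = 2642. Consumer surplus = ½ × (2642 - 190) × 613 = 751538.

Consumer surplus = 751538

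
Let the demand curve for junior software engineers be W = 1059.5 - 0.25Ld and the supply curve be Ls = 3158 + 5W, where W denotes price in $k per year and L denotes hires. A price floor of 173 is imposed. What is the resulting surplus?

In direct form, Ld = 4238 - 4W.
With W fixed at 173, quantity demanded is 3546 and quantity supplied is 4023.
Surplus = Ls - Ld = 4023 - 3546 = 477.

Surplus = 477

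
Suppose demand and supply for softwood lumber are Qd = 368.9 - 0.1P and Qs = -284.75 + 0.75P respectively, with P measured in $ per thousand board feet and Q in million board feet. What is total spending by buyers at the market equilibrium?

Set Qd = Qs: 368.9 - 0.1P = -284.75 + 0.75P, so 653.65 = 0.85P and P* = 769.
Plugging P* into demand: Q* = 368.9 - 0.1(769) = 292.
Total spending by buyers = P* × Q* = 769 × 292 = 224548.

Total spending by buyers = 224548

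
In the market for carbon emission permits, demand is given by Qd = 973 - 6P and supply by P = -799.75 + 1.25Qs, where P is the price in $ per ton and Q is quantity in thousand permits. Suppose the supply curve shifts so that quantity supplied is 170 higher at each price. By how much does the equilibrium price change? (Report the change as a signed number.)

Rewriting in direct form: Qs = 639.8 + 0.8P.
The market clears where 973 - 6P = 639.8 + 0.8P. Rearranging, 6.8P = 333.2, hence P* = 49.
From the demand curve, Q* = 973 - 6(49) = 679.
After the shift, supply is Qs = 809.8 + 0.8P.
New equilibrium: 163.2 = 6.8P, so P = 24 and Q = 829.
ΔP = 24 - 49 = -25.

ΔP = -25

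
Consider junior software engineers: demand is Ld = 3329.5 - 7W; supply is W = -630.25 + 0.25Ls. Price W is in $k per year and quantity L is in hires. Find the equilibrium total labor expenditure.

Total labor expenditure = 206902.5

Rewriting in direct form: Ls = 2521 + 4W.
At equilibrium Ld = Ls, so 3329.5 - 7W = 2521 + 4W; collecting terms, 808.5 = 11W and W* = 73.5.
Substitute back: L* = 3329.5 - 7(73.5) = 2815.
Total labor expenditure = W* × L* = 73.5 × 2815 = 206902.5.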